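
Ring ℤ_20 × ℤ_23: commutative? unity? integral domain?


Direct product ring; commutative with unity (1,1); but (1,0)·(0,1) = (0,0) gives zero divisors, so not an integral domain
Commutative: Yes
Integral domain: No
Has unity: Yes

ℤ_20 × ℤ_23: Commutative=Yes, Unity=Yes


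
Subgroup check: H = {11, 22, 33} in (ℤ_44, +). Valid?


Subgroup test for H = {11, 22, 33} in (ℤ_44, +):
(1) 0 ∈ H? No
(2) Closure: for all a,b ∈ H, (a+b) mod 44 ∈ H? No  [counterexample: 11 + 33 = 0 ∉ H]
(3) Inverses: for all a ∈ H, -a mod 44 ∈ H? Yes

No, H is not a subgroup of ℤ_44


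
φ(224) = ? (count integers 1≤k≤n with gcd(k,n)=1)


Factor n: 224 = 2^5 × 7
φ(n) = n · ∏(1 - 1/p) over distinct primes p | n
φ(224) = 224 · (1 - 1/2) · (1 - 1/7) = 96

φ(224) = 96


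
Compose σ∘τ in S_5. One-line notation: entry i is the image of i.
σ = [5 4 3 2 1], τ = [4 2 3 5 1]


σ∘τ: apply τ first, then σ
1 →τ 4 →σ 2
2 →τ 2 →σ 4
3 →τ 3 →σ 3
4 →τ 5 →σ 1
5 →τ 1 →σ 5

σ∘τ = [2 4 3 1 5]


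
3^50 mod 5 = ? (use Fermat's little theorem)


Fermat's little theorem: if p is prime and gcd(a,p)=1, then a^(p-1) ≡ 1 (mod p)
p = 5 is prime, gcd(3,5) = 1
Reduce exponent: 50 mod 4 = 2
So 3^50 ≡ 3^2 (mod 5)
3^2 mod 5 = 4

3^50 ≡ 4 (mod 5)


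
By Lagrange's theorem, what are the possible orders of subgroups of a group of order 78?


Lagrange's theorem: |H| divides |G|
|G| = 78
Divisors of 78: 1, 2, 3, 6, 13, 26, 39, 78

Possible subgroup orders: {1, 2, 3, 6, 13, 26, 39, 78}


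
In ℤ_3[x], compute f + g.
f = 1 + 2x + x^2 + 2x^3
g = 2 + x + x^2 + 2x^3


Add coefficients mod 3:
x^0: 1 + 2 = 0 (mod 3)
x^1: 2 + 1 = 0 (mod 3)
x^2: 1 + 1 = 2 (mod 3)
x^3: 2 + 2 = 1 (mod 3)
Result: 2x^2 + x^3

f + g = 2x^2 + x^3


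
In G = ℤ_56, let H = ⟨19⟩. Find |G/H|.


|⟨19⟩| = n / gcd(19, 56) = 56 / 1 = 56
H is normal (ℤ_56 is abelian).
|G/H| = |G| / |H| = 56 / 56 = 1

|G/H| = 1


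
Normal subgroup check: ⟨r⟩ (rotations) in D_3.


H = ⟨r⟩ (rotations) in D_3
The rotation subgroup ⟨r⟩ has index 2 in D_3, so it is normal

Yes, normal subgroup


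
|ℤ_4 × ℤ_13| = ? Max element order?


|ℤ_4 × ℤ_13| = 4 × 13 = 52
Max element order = lcm(4,13) = 52
Cyclic? Yes (gcd=1)

|ℤ_4×ℤ_13| = 52, max element order = 52


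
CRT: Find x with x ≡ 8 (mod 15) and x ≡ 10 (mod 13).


m₁ = 15, m₂ = 13, gcd = 1, so CRT applies. M = m₁·m₂ = 195
Let M₁ = M/m₁ = 13, M₂ = M/m₂ = 15
Find y₁ ≡ M₁⁻¹ (mod m₁): 13⁻¹ ≡ 7 (mod 15)
Find y₂ ≡ M₂⁻¹ (mod m₂): 15⁻¹ ≡ 7 (mod 13)
x = a₁·M₁·y₁ + a₂·M₂·y₂ = 8·13·7 + 10·15·7 = 1778
Reduce mod 195: x ≡ 23
Check: 23 mod 15 = 8 ✓, 23 mod 13 = 10 ✓

x ≡ 23 (mod 195)


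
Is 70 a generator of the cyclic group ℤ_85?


g generates ℤ_n iff gcd(g, n) = 1
gcd(70, 85) = 5
Since gcd = 5 ≠ 1, ⟨70⟩ has order 17 < 85, so 70 is not a generator.

No, 70 does not generate ℤ_85


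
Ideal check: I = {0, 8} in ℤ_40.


Check ideal conditions for I = {0, 8} in ℤ_40:
(1) I is an additive subgroup? No
(2) For r ∈ ℤ_40 and a ∈ I: r·a ∈ I? No  [counterexample: r=2, a=8, r·a mod 40 = 16 ∉ I]

No, I is not an ideal of ℤ_40


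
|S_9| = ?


|S_n| = n! (number of permutations of n symbols)
|S_9| = 9! = 362880

|S_9| = 362880


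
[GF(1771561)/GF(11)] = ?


GF(1771561) = GF(11^6), so the extension degree is 6

[GF(1771561)/GF(11)] = 6


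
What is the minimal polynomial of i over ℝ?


i satisfies x² + 1 = 0, irreducible over ℝ

Minimal polynomial: x² + 1


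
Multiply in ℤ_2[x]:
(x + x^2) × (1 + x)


Expand and collect like terms; reduce coefficients mod 2:
x^0: 0·1 = 0 ≡ 0 (mod 2)
x^1: 0·1 + 1·1 = 1 ≡ 1 (mod 2)
x^2: 1·1 + 1·1 = 2 ≡ 0 (mod 2)
x^3: 1·1 = 1 ≡ 1 (mod 2)
Result: x + x^3

f · g = x + x^3


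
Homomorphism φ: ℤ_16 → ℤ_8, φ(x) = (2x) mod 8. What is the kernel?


Kernel = preimage of identity
ker(φ) = {x ∈ ℤ_16 : 2x ≡ 0 (mod 8)}. Since 8 | 16, φ is well-defined. The kernel is the cyclic subgroup ⟨4⟩ of ℤ_16 (order 4), i.e. {0, 4, 8, 12}

ker(φ) = {0, 4, 8, 12}


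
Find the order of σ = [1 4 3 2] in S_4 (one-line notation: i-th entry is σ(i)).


Cycle decomposition: (2 4)
Cycle lengths: 2
Order = lcm(2) = 2

ord(σ) = 2


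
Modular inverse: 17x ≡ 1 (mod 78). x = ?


Use the extended Euclidean algorithm to write 1 = 17·s + 78·t; then s mod 78 is the inverse.
Euclidean algorithm:
  17 = 0·78 + 17
  78 = 4·17 + 10
  17 = 1·10 + 7
  10 = 1·7 + 3
  7 = 2·3 + 1
  3 = 3·1 + 0
gcd(17,78) = 1
Back-substitution gives: 17·(23) + 78·(-5) = 1
So 17⁻¹ ≡ 23 ≡ 23 (mod 78)
Check: 17 × 23 = 391 ≡ 1 (mod 78) ✓

17⁻¹ ≡ 23 (mod 78)


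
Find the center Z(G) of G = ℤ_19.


Z(G) = {g ∈ G | gx = xg for all x ∈ G}
ℤ_19 is abelian, so Z(G) = G

Z(ℤ_19) = ℤ_19


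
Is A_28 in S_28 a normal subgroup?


H = A_28 in S_28
A_28 has index 2 in S_28, and every subgroup of index 2 is normal

Yes, normal subgroup


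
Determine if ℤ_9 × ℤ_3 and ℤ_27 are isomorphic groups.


Comparing ℤ_9 × ℤ_3 and ℤ_27:
gcd(9,3) = 3 ≠ 1. Max element order in ℤ_9×ℤ_3 is lcm(9,3) = 9 < 27, so it has no element of order 27

No, ℤ_9 × ℤ_3 ≇ ℤ_27


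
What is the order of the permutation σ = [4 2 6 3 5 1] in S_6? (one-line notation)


Cycle decomposition: (1 4 3 6)
Cycle lengths: 4
Order = lcm(4) = 4

ord(σ) = 4


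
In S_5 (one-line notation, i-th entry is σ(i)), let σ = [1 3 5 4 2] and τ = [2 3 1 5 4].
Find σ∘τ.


σ∘τ: apply τ first, then σ
1 →τ 2 →σ 3
2 →τ 3 →σ 5
3 →τ 1 →σ 1
4 →τ 5 →σ 2
5 →τ 4 →σ 4

σ∘τ = [3 5 1 2 4]


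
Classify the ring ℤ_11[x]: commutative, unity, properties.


ℤ_11 is a field (n prime), so ℤ_11[x] is a commutative integral domain with unity
Commutative: Yes
Integral domain: Yes
Has unity: Yes

ℤ_11[x]: Commutative=Yes, Unity=Yes


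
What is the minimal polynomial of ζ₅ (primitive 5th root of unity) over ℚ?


ζ₅ is a root of Φ₅(x) = x⁴ + x³ + x² + x + 1, irreducible over ℚ

Minimal polynomial: x⁴ + x³ + x² + x + 1


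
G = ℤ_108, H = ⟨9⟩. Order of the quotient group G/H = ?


|⟨9⟩| = n / gcd(9, 108) = 108 / 9 = 12
H is normal (ℤ_108 is abelian).
|G/H| = |G| / |H| = 108 / 12 = 9

|G/H| = 9


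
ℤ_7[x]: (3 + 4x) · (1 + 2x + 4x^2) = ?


Expand and collect like terms; reduce coefficients mod 7:
x^0: 3·1 = 3 ≡ 3 (mod 7)
x^1: 3·2 + 4·1 = 10 ≡ 3 (mod 7)
x^2: 3·4 + 4·2 = 20 ≡ 6 (mod 7)
x^3: 4·4 = 16 ≡ 2 (mod 7)
Result: 3 + 3x + 6x^2 + 2x^3

f · g = 3 + 3x + 6x^2 + 2x^3


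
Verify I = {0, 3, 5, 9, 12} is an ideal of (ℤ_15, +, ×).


Check ideal conditions for I = {0, 3, 5, 9, 12} in ℤ_15:
(1) I is an additive subgroup? No
(2) For r ∈ ℤ_15 and a ∈ I: r·a ∈ I? No  [counterexample: r=2, a=3, r·a mod 15 = 6 ∉ I]

No, I is not an ideal of ℤ_15


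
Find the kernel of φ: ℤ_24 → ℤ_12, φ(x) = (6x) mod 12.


Kernel = preimage of identity
ker(φ) = {x ∈ ℤ_24 : 6x ≡ 0 (mod 12)}. Since 12 | 24, φ is well-defined. The kernel is the cyclic subgroup ⟨2⟩ of ℤ_24 (order 12), i.e. {0, 2, 4, 6, 8, 10, 12, 14, 16, 18, 20, 22}

ker(φ) = {0, 2, 4, 6, 8, 10, 12, 14, 16, 18, 20, 22}


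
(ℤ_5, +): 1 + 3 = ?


Operation: addition mod 5
1 + 3 = (a + b) mod 5 with a = 1, b = 3

1 + 3 = 4


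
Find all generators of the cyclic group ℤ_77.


g generates ℤ_n iff gcd(g,n) = 1
Prime factors of 77: 7, 11
Generators are g ∈ {1,...,76} not divisible by any of these primes.
Generators: {1, 2, 3, 4, 5, 6, 8, 9, 10, 12, 13, 15, 16, 17, 18, 19, 20, 23, 24, 25, 26, 27, 29, 30, 31, 32, 34, 36, 37, 38, 39, 40, 41, 43, 45, 46, 47, 48, 50, 51, 52, 53, 54, 57, 58, 59, 60, 61, 62, 64, 65, 67, 68, 69, 71, 72, 73, 74, 75, 76}
Number of generators = φ(77) = 60

Generators of ℤ_77 = {1, 2, 3, 4, 5, 6, 8, 9, 10, 12, 13, 15, 16, 17, 18, 19, 20, 23, 24, 25, 26, 27, 29, 30, 31, 32, 34, 36, 37, 38, 39, 40, 41, 43, 45, 46, 47, 48, 50, 51, 52, 53, 54, 57, 58, 59, 60, 61, 62, 64, 65, 67, 68, 69, 71, 72, 73, 74, 75, 76}


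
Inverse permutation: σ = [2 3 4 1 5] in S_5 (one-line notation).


To find σ⁻¹, swap domain and range:
σ(1) = 2 → σ⁻¹(2) = 1
σ(2) = 3 → σ⁻¹(3) = 2
σ(3) = 4 → σ⁻¹(4) = 3
σ(4) = 1 → σ⁻¹(1) = 4
σ(5) = 5 → σ⁻¹(5) = 5

σ⁻¹ = [4 1 2 3 5]


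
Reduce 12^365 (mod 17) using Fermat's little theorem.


Fermat's little theorem: if p is prime and gcd(a,p)=1, then a^(p-1) ≡ 1 (mod p)
p = 17 is prime, gcd(12,17) = 1
Reduce exponent: 365 mod 16 = 13
So 12^365 ≡ 12^13 (mod 17)
12^13 mod 17 = 14

12^365 ≡ 14 (mod 17)


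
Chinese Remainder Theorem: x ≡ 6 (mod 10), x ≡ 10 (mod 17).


m₁ = 10, m₂ = 17, gcd = 1, so CRT applies. M = m₁·m₂ = 170
Let M₁ = M/m₁ = 17, M₂ = M/m₂ = 10
Find y₁ ≡ M₁⁻¹ (mod m₁): 17⁻¹ ≡ 3 (mod 10)
Find y₂ ≡ M₂⁻¹ (mod m₂): 10⁻¹ ≡ 12 (mod 17)
x = a₁·M₁·y₁ + a₂·M₂·y₂ = 6·17·3 + 10·10·12 = 1506
Reduce mod 170: x ≡ 146
Check: 146 mod 10 = 6 ✓, 146 mod 17 = 10 ✓

x ≡ 146 (mod 170)


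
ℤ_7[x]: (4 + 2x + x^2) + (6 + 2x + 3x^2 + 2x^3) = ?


Add coefficients mod 7:
x^0: 4 + 6 = 3 (mod 7)
x^1: 2 + 2 = 4 (mod 7)
x^2: 1 + 3 = 4 (mod 7)
x^3: 0 + 2 = 2 (mod 7)
Result: 3 + 4x + 4x^2 + 2x^3

f + g = 3 + 4x + 4x^2 + 2x^3


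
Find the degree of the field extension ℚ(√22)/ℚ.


√22 has minimal polynomial x² - 22 (irreducible over ℚ since 22 is squarefree)

[ℚ(√22)/ℚ] = 2


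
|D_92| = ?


|D_n| = 2n (n rotations and n reflections)
|D_92| = 2×92 = 184

|D_92| = 184


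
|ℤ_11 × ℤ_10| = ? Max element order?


|ℤ_11 × ℤ_10| = 11 × 10 = 110
Max element order = lcm(11,10) = 110
Cyclic? Yes (gcd=1)

|ℤ_11×ℤ_10| = 110, max element order = 110


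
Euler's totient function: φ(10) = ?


φ(n) = count of k ∈ {1,...,n} with gcd(k,n)=1
Coprimes to 10: {1, 3, 7, 9}
Count: 4

φ(10) = 4


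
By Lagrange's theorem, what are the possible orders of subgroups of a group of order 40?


Lagrange's theorem: |H| divides |G|
|G| = 40
Divisors of 40: 1, 2, 4, 5, 8, 10, 20, 40

Possible subgroup orders: {1, 2, 4, 5, 8, 10, 20, 40}


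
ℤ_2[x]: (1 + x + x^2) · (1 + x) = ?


Expand and collect like terms; reduce coefficients mod 2:
x^0: 1·1 = 1 ≡ 1 (mod 2)
x^1: 1·1 + 1·1 = 2 ≡ 0 (mod 2)
x^2: 1·1 + 1·1 = 2 ≡ 0 (mod 2)
x^3: 1·1 = 1 ≡ 1 (mod 2)
Result: 1 + x^3

f · g = 1 + x^3


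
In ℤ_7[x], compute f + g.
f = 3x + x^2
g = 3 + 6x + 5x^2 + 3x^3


Add coefficients mod 7:
x^0: 0 + 3 = 3 (mod 7)
x^1: 3 + 6 = 2 (mod 7)
x^2: 1 + 5 = 6 (mod 7)
x^3: 0 + 3 = 3 (mod 7)
Result: 3 + 2x + 6x^2 + 3x^3

f + g = 3 + 2x + 6x^2 + 3x^3


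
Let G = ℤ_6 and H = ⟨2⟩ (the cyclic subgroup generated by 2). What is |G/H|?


|⟨2⟩| = n / gcd(2, 6) = 6 / 2 = 3
H is normal (ℤ_6 is abelian).
|G/H| = |G| / |H| = 6 / 3 = 2

|G/H| = 2


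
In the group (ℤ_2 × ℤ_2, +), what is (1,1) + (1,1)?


Operation: componentwise addition mod (2, 2)
(1,1) + (1,1) = ((a₁+b₁) mod 2, (a₂+b₂) mod 2) with a = (1,1), b = (1,1)

(1,1) + (1,1) = (0,0)


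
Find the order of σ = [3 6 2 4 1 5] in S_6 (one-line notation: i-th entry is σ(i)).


Cycle decomposition: (1 3 2 6 5)
Cycle lengths: 5
Order = lcm(5) = 5

ord(σ) = 5


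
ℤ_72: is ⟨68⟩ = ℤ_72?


g generates ℤ_n iff gcd(g, n) = 1
gcd(68, 72) = 4
Since gcd = 4 ≠ 1, ⟨68⟩ has order 18 < 72, so 68 is not a generator.

No, 68 does not generate ℤ_72


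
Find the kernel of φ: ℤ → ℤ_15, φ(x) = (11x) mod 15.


Kernel = preimage of identity
ker(φ) = {x ∈ ℤ : 11x ≡ 0 (mod 15)}. gcd(11,15) = 1, so 11x ≡ 0 (mod 15) ⟺ x ≡ 0 (mod 15/1 = 15). Hence ker(φ) = 15ℤ

ker(φ) = 15ℤ


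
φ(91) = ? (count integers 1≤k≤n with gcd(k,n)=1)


Factor n: 91 = 7 × 13
φ(n) = n · ∏(1 - 1/p) over distinct primes p | n
φ(91) = 91 · (1 - 1/7) · (1 - 1/13) = 72

φ(91) = 72


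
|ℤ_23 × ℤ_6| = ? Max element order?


|ℤ_23 × ℤ_6| = 23 × 6 = 138
Max element order = lcm(23,6) = 138
Cyclic? Yes (gcd=1)

|ℤ_23×ℤ_6| = 138, max element order = 138


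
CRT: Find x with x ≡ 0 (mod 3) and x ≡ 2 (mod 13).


m₁ = 3, m₂ = 13, gcd = 1, so CRT applies. M = m₁·m₂ = 39
Let M₁ = M/m₁ = 13, M₂ = M/m₂ = 3
Find y₁ ≡ M₁⁻¹ (mod m₁): 13⁻¹ ≡ 1 (mod 3)
Find y₂ ≡ M₂⁻¹ (mod m₂): 3⁻¹ ≡ 9 (mod 13)
x = a₁·M₁·y₁ + a₂·M₂·y₂ = 0·13·1 + 2·3·9 = 54
Reduce mod 39: x ≡ 15
Check: 15 mod 3 = 0 ✓, 15 mod 13 = 2 ✓

x ≡ 15 (mod 39)


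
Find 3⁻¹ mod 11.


Use the extended Euclidean algorithm to write 1 = 3·s + 11·t; then s mod 11 is the inverse.
Euclidean algorithm:
  3 = 0·11 + 3
  11 = 3·3 + 2
  3 = 1·2 + 1
  2 = 2·1 + 0
gcd(3,11) = 1
Back-substitution gives: 3·(4) + 11·(-1) = 1
So 3⁻¹ ≡ 4 ≡ 4 (mod 11)
Check: 3 × 4 = 12 ≡ 1 (mod 11) ✓

3⁻¹ ≡ 4 (mod 11)


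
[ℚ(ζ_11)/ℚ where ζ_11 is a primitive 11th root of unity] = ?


[ℚ(ζ_n):ℚ] = deg Φ_n(x) = φ(n). Here φ(11) = 10

[ℚ(ζ_11)/ℚ where ζ_11 is a primitive 11th root of unity] = 10


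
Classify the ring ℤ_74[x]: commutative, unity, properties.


ℤ_74 has zero divisors (2·37 ≡ 0), and these lift to constant zero divisors in ℤ_74[x]; so not an integral domain
Commutative: Yes
Integral domain: No
Has unity: Yes

ℤ_74[x]: Commutative=Yes, Unity=Yes


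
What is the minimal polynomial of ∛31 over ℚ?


∛31 satisfies x³ - 31 = 0, irreducible over ℚ (no rational root; 31 is not a perfect cube)

Minimal polynomial: x³ - 31


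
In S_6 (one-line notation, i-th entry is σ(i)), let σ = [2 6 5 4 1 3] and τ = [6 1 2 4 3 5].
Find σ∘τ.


σ∘τ: apply τ first, then σ
1 →τ 6 →σ 3
2 →τ 1 →σ 2
3 →τ 2 →σ 6
4 →τ 4 →σ 4
5 →τ 3 →σ 5
6 →τ 5 →σ 1

σ∘τ = [3 2 6 4 5 1]


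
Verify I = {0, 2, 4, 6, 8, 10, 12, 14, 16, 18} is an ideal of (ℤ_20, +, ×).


Check ideal conditions for I = {0, 2, 4, 6, 8, 10, 12, 14, 16, 18} in ℤ_20:
(1) I is an additive subgroup? Yes
(2) For r ∈ ℤ_20 and a ∈ I: r·a ∈ I? Yes

Yes, I is an ideal of ℤ_20


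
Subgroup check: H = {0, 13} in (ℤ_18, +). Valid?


Subgroup test for H = {0, 13} in (ℤ_18, +):
(1) 0 ∈ H? Yes
(2) Closure: for all a,b ∈ H, (a+b) mod 18 ∈ H? No  [counterexample: 13 + 13 = 8 ∉ H]
(3) Inverses: for all a ∈ H, -a mod 18 ∈ H? No

No, H is not a subgroup of ℤ_18


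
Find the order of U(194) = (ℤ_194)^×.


U(n) is the group of units mod n; |U(n)| = φ(n)
|U(194)| = φ(194) = 96

|U(194) = (ℤ_194)^×| = 96


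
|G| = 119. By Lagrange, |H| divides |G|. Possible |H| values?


Lagrange's theorem: |H| divides |G|
|G| = 119
Divisors of 119: 1, 7, 17, 119

Possible subgroup orders: {1, 7, 17, 119}


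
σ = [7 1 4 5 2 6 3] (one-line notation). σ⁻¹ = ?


To find σ⁻¹, swap domain and range:
σ(1) = 7 → σ⁻¹(7) = 1
σ(2) = 1 → σ⁻¹(1) = 2
σ(3) = 4 → σ⁻¹(4) = 3
σ(4) = 5 → σ⁻¹(5) = 4
σ(5) = 2 → σ⁻¹(2) = 5
σ(6) = 6 → σ⁻¹(6) = 6
σ(7) = 3 → σ⁻¹(3) = 7

σ⁻¹ = [2 5 7 3 4 6 1]


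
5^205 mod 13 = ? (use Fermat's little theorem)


Fermat's little theorem: if p is prime and gcd(a,p)=1, then a^(p-1) ≡ 1 (mod p)
p = 13 is prime, gcd(5,13) = 1
Reduce exponent: 205 mod 12 = 1
So 5^205 ≡ 5^1 (mod 13)
5^1 mod 13 = 5

5^205 ≡ 5 (mod 13)


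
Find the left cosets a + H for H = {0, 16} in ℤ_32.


H = {0, 16}, |H| = 2
Number of cosets = |G|/|H| = 32/2 = 16
0 + H = {0, 16}
1 + H = {1, 17}
2 + H = {2, 18}
3 + H = {3, 19}
4 + H = {4, 20}
5 + H = {5, 21}
6 + H = {6, 22}
7 + H = {7, 23}
8 + H = {8, 24}
9 + H = {9, 25}
10 + H = {10, 26}
11 + H = {11, 27}
12 + H = {12, 28}
13 + H = {13, 29}
14 + H = {14, 30}
15 + H = {15, 31}

Cosets: 0+H={0,16}; 1+H={1,17}; 2+H={2,18}; 3+H={3,19}; 4+H={4,20}; 5+H={5,21}; 6+H={6,22}; 7+H={7,23}; 8+H={8,24}; 9+H={9,25}; 10+H={10,26}; 11+H={11,27}; 12+H={12,28}; 13+H={13,29}; 14+H={14,30}; 15+H={15,31}


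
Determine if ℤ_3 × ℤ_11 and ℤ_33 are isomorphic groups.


Comparing ℤ_3 × ℤ_11 and ℤ_33:
gcd(3,11) = 1, so ℤ_3 × ℤ_11 ≅ ℤ_33 (CRT)

Yes, ℤ_3 × ℤ_11 ≅ ℤ_33


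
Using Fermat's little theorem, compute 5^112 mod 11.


Fermat's little theorem: if p is prime and gcd(a,p)=1, then a^(p-1) ≡ 1 (mod p)
p = 11 is prime, gcd(5,11) = 1
Reduce exponent: 112 mod 10 = 2
So 5^112 ≡ 5^2 (mod 11)
5^2 mod 11 = 3

5^112 ≡ 3 (mod 11)


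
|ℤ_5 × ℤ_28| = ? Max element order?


|ℤ_5 × ℤ_28| = 5 × 28 = 140
Max element order = lcm(5,28) = 140
Cyclic? Yes (gcd=1)

|ℤ_5×ℤ_28| = 140, max element order = 140


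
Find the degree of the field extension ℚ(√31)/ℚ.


√31 has minimal polynomial x² - 31 (irreducible over ℚ since 31 is squarefree)

[ℚ(√31)/ℚ] = 2


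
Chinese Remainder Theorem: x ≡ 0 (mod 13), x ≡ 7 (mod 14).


m₁ = 13, m₂ = 14, gcd = 1, so CRT applies. M = m₁·m₂ = 182
Let M₁ = M/m₁ = 14, M₂ = M/m₂ = 13
Find y₁ ≡ M₁⁻¹ (mod m₁): 14⁻¹ ≡ 1 (mod 13)
Find y₂ ≡ M₂⁻¹ (mod m₂): 13⁻¹ ≡ 13 (mod 14)
x = a₁·M₁·y₁ + a₂·M₂·y₂ = 0·14·1 + 7·13·13 = 1183
Reduce mod 182: x ≡ 91
Check: 91 mod 13 = 0 ✓, 91 mod 14 = 7 ✓

x ≡ 91 (mod 182)


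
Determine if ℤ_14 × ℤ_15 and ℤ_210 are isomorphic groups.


Comparing ℤ_14 × ℤ_15 and ℤ_210:
gcd(14,15) = 1, so ℤ_14 × ℤ_15 ≅ ℤ_210 (CRT)

Yes, ℤ_14 × ℤ_15 ≅ ℤ_210


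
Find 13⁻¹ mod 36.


Use the extended Euclidean algorithm to write 1 = 13·s + 36·t; then s mod 36 is the inverse.
Euclidean algorithm:
  13 = 0·36 + 13
  36 = 2·13 + 10
  13 = 1·10 + 3
  10 = 3·3 + 1
  3 = 3·1 + 0
gcd(13,36) = 1
Back-substitution gives: 13·(-11) + 36·(4) = 1
So 13⁻¹ ≡ -11 ≡ 25 (mod 36)
Check: 13 × 25 = 325 ≡ 1 (mod 36) ✓

13⁻¹ ≡ 25 (mod 36)


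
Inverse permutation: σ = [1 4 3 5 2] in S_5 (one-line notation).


To find σ⁻¹, swap domain and range:
σ(1) = 1 → σ⁻¹(1) = 1
σ(2) = 4 → σ⁻¹(4) = 2
σ(3) = 3 → σ⁻¹(3) = 3
σ(4) = 5 → σ⁻¹(5) = 4
σ(5) = 2 → σ⁻¹(2) = 5

σ⁻¹ = [1 5 3 2 4]


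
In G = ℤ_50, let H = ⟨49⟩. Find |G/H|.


|⟨49⟩| = n / gcd(49, 50) = 50 / 1 = 50
H is normal (ℤ_50 is abelian).
|G/H| = |G| / |H| = 50 / 50 = 1

|G/H| = 1


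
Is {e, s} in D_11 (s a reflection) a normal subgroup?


H = {e, s} in D_11 (s a reflection)
r·s·r⁻¹ = sr⁻² ≠ s for n ≥ 3, so {e, s} is not closed under conjugation

No, not a normal subgroup


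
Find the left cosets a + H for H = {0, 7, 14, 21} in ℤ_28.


H = {0, 7, 14, 21}, |H| = 4
Number of cosets = |G|/|H| = 28/4 = 7
0 + H = {0, 7, 14, 21}
1 + H = {1, 8, 15, 22}
2 + H = {2, 9, 16, 23}
3 + H = {3, 10, 17, 24}
4 + H = {4, 11, 18, 25}
5 + H = {5, 12, 19, 26}
6 + H = {6, 13, 20, 27}

Cosets: 0+H={0,7,14,21}; 1+H={1,8,15,22}; 2+H={2,9,16,23}; 3+H={3,10,17,24}; 4+H={4,11,18,25}; 5+H={5,12,19,26}; 6+H={6,13,20,27}


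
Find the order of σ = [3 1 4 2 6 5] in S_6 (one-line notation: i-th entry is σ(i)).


Cycle decomposition: (1 3 4 2) (5 6)
Cycle lengths: 4, 2
Order = lcm(4, 2) = 4

ord(σ) = 4


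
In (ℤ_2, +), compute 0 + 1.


Operation: addition mod 2
0 + 1 = (a + b) mod 2 with a = 0, b = 1

0 + 1 = 1


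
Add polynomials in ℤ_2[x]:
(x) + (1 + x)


Add coefficients mod 2:
x^0: 0 + 1 = 1 (mod 2)
x^1: 1 + 1 = 0 (mod 2)
Result: 1

f + g = 1


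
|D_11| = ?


|D_n| = 2n (n rotations and n reflections)
|D_11| = 2×11 = 22

|D_11| = 22


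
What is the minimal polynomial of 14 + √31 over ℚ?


Let α = 14 + √31. Then α - 14 = √31, so (α - 14)² = 31, giving α² - 28α + 165 = 0. Degree 2 and α ∉ ℚ, so this is the minimal polynomial.

Minimal polynomial: x² - 28x + 165


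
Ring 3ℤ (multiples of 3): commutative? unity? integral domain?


3ℤ is a commutative ring under +,× but has no multiplicative identity (1 ∉ 3ℤ); it has no zero divisors, but without unity it is not an integral domain
Commutative: Yes
Integral domain: No
Has unity: No

3ℤ (multiples of 3): Commutative=Yes, Unity=No


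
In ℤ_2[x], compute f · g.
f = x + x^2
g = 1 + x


Expand and collect like terms; reduce coefficients mod 2:
x^0: 0·1 = 0 ≡ 0 (mod 2)
x^1: 0·1 + 1·1 = 1 ≡ 1 (mod 2)
x^2: 1·1 + 1·1 = 2 ≡ 0 (mod 2)
x^3: 1·1 = 1 ≡ 1 (mod 2)
Result: x + x^3

f · g = x + x^3


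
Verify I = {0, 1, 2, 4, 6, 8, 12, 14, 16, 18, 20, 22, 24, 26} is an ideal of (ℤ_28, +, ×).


Check ideal conditions for I = {0, 1, 2, 4, 6, 8, 12, 14, 16, 18, 20, 22, 24, 26} in ℤ_28:
(1) I is an additive subgroup? No
(2) For r ∈ ℤ_28 and a ∈ I: r·a ∈ I? No  [counterexample: r=3, a=1, r·a mod 28 = 3 ∉ I]

No, I is not an ideal of ℤ_28


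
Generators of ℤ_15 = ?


g generates ℤ_n iff gcd(g,n) = 1
Checking each g ∈ {1,...,14}:
gcd(1,15) = 1
gcd(2,15) = 1
gcd(3,15) = 3
gcd(4,15) = 1
gcd(5,15) = 5
gcd(6,15) = 3
gcd(7,15) = 1
gcd(8,15) = 1
gcd(9,15) = 3
gcd(10,15) = 5
gcd(11,15) = 1
gcd(12,15) = 3
gcd(13,15) = 1
gcd(14,15) = 1
Generators: {1, 2, 4, 7, 8, 11, 13, 14}
Number of generators = φ(15) = 8

Generators of ℤ_15 = {1, 2, 4, 7, 8, 11, 13, 14}


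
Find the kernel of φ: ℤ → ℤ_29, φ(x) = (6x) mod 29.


Kernel = preimage of identity
ker(φ) = {x ∈ ℤ : 6x ≡ 0 (mod 29)}. gcd(6,29) = 1, so 6x ≡ 0 (mod 29) ⟺ x ≡ 0 (mod 29/1 = 29). Hence ker(φ) = 29ℤ

ker(φ) = 29ℤ


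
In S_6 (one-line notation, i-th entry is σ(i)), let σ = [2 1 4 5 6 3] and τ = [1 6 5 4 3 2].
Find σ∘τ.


σ∘τ: apply τ first, then σ
1 →τ 1 →σ 2
2 →τ 6 →σ 3
3 →τ 5 →σ 6
4 →τ 4 →σ 5
5 →τ 3 →σ 4
6 →τ 2 →σ 1

σ∘τ = [2 3 6 5 4 1]


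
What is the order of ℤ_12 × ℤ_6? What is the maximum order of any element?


|ℤ_12 × ℤ_6| = 12 × 6 = 72
Max element order = lcm(12,6) = 12
Cyclic? No (gcd=6)

|ℤ_12×ℤ_6| = 72, max element order = 12


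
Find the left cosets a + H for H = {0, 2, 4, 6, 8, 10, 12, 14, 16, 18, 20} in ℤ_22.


H = {0, 2, 4, 6, 8, 10, 12, 14, 16, 18, 20}, |H| = 11
Number of cosets = |G|/|H| = 22/11 = 2
0 + H = {0, 2, 4, 6, 8, 10, 12, 14, 16, 18, 20}
1 + H = {1, 3, 5, 7, 9, 11, 13, 15, 17, 19, 21}

Cosets: 0+H={0,2,4,6,8,10,12,14,16,18,20}; 1+H={1,3,5,7,9,11,13,15,17,19,21}


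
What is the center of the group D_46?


Z(G) = {g ∈ G | gx = xg for all x ∈ G}
For even n, Z(D_n) = {e, r^(n/2)}: the 180° rotation r^23 commutes with every reflection and rotation

Z(D_46) = {e, r^23}


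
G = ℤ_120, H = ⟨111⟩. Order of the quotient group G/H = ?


|⟨111⟩| = n / gcd(111, 120) = 120 / 3 = 40
H is normal (ℤ_120 is abelian).
|G/H| = |G| / |H| = 120 / 40 = 3

|G/H| = 3


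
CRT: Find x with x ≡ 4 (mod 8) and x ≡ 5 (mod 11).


m₁ = 8, m₂ = 11, gcd = 1, so CRT applies. M = m₁·m₂ = 88
Let M₁ = M/m₁ = 11, M₂ = M/m₂ = 8
Find y₁ ≡ M₁⁻¹ (mod m₁): 11⁻¹ ≡ 3 (mod 8)
Find y₂ ≡ M₂⁻¹ (mod m₂): 8⁻¹ ≡ 7 (mod 11)
x = a₁·M₁·y₁ + a₂·M₂·y₂ = 4·11·3 + 5·8·7 = 412
Reduce mod 88: x ≡ 60
Check: 60 mod 8 = 4 ✓, 60 mod 11 = 5 ✓

x ≡ 60 (mod 88)


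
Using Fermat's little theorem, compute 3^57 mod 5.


Fermat's little theorem: if p is prime and gcd(a,p)=1, then a^(p-1) ≡ 1 (mod p)
p = 5 is prime, gcd(3,5) = 1
Reduce exponent: 57 mod 4 = 1
So 3^57 ≡ 3^1 (mod 5)
3^1 mod 5 = 3

3^57 ≡ 3 (mod 5)


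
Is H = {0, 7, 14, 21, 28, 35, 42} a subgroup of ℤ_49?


Subgroup test for H = {0, 7, 14, 21, 28, 35, 42} in (ℤ_49, +):
(1) 0 ∈ H? Yes
(2) Closure: for all a,b ∈ H, (a+b) mod 49 ∈ H? Yes
(3) Inverses: for all a ∈ H, -a mod 49 ∈ H? Yes

Yes, H is a subgroup of ℤ_49


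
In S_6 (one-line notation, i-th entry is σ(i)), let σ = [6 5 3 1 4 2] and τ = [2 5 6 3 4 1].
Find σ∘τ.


σ∘τ: apply τ first, then σ
1 →τ 2 →σ 5
2 →τ 5 →σ 4
3 →τ 6 →σ 2
4 →τ 3 →σ 3
5 →τ 4 →σ 1
6 →τ 1 →σ 6

σ∘τ = [5 4 2 3 1 6]


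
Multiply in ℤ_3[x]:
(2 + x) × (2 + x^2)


Expand and collect like terms; reduce coefficients mod 3:
x^0: 2·2 = 4 ≡ 1 (mod 3)
x^1: 2·0 + 1·2 = 2 ≡ 2 (mod 3)
x^2: 2·1 + 1·0 = 2 ≡ 2 (mod 3)
x^3: 1·1 = 1 ≡ 1 (mod 3)
Result: 1 + 2x + 2x^2 + x^3

f · g = 1 + 2x + 2x^2 + x^3


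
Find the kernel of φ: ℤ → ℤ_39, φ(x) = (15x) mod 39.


Kernel = preimage of identity
ker(φ) = {x ∈ ℤ : 15x ≡ 0 (mod 39)}. gcd(15,39) = 3, so 15x ≡ 0 (mod 39) ⟺ x ≡ 0 (mod 39/3 = 13). Hence ker(φ) = 13ℤ

ker(φ) = 13ℤ


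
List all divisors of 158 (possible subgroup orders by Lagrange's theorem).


Lagrange's theorem: |H| divides |G|
|G| = 158
Divisors of 158: 1, 2, 79, 158

Possible subgroup orders: {1, 2, 79, 158}


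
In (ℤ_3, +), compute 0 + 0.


Operation: addition mod 3
0 + 0 = (a + b) mod 3 with a = 0, b = 0

0 + 0 = 0


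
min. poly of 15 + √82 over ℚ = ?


Let α = 15 + √82. Then α - 15 = √82, so (α - 15)² = 82, giving α² - 30α + 143 = 0. Degree 2 and α ∉ ℚ, so this is the minimal polynomial.

Minimal polynomial: x² - 30x + 143


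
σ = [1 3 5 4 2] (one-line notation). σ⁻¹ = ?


To find σ⁻¹, swap domain and range:
σ(1) = 1 → σ⁻¹(1) = 1
σ(2) = 3 → σ⁻¹(3) = 2
σ(3) = 5 → σ⁻¹(5) = 3
σ(4) = 4 → σ⁻¹(4) = 4
σ(5) = 2 → σ⁻¹(2) = 5

σ⁻¹ = [1 5 2 4 3]


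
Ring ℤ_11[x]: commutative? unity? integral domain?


ℤ_11 is a field (n prime), so ℤ_11[x] is a commutative integral domain with unity
Commutative: Yes
Integral domain: Yes
Has unity: Yes

ℤ_11[x]: Commutative=Yes, Unity=Yes


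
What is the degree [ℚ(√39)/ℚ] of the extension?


√39 has minimal polynomial x² - 39 (irreducible over ℚ since 39 is squarefree)

[ℚ(√39)/ℚ] = 2


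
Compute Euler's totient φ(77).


Factor n: 77 = 7 × 11
φ(n) = n · ∏(1 - 1/p) over distinct primes p | n
φ(77) = 77 · (1 - 1/7) · (1 - 1/11) = 60

φ(77) = 60


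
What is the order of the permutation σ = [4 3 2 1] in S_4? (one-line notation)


Cycle decomposition: (1 4) (2 3)
Cycle lengths: 2, 2
Order = lcm(2, 2) = 2

ord(σ) = 2


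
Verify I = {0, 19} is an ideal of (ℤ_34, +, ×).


Check ideal conditions for I = {0, 19} in ℤ_34:
(1) I is an additive subgroup? No
(2) For r ∈ ℤ_34 and a ∈ I: r·a ∈ I? No  [counterexample: r=2, a=19, r·a mod 34 = 4 ∉ I]

No, I is not an ideal of ℤ_34


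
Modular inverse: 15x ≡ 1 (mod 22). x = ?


Use the extended Euclidean algorithm to write 1 = 15·s + 22·t; then s mod 22 is the inverse.
Euclidean algorithm:
  15 = 0·22 + 15
  22 = 1·15 + 7
  15 = 2·7 + 1
  7 = 7·1 + 0
gcd(15,22) = 1
Back-substitution gives: 15·(3) + 22·(-2) = 1
So 15⁻¹ ≡ 3 ≡ 3 (mod 22)
Check: 15 × 3 = 45 ≡ 1 (mod 22) ✓

15⁻¹ ≡ 3 (mod 22)


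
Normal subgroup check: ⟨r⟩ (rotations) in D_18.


H = ⟨r⟩ (rotations) in D_18
The rotation subgroup ⟨r⟩ has index 2 in D_18, so it is normal

Yes, normal subgroup


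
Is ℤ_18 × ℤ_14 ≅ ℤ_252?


Comparing ℤ_18 × ℤ_14 and ℤ_252:
gcd(18,14) = 2 ≠ 1. Max element order in ℤ_18×ℤ_14 is lcm(18,14) = 126 < 252, so it has no element of order 252

No, ℤ_18 × ℤ_14 ≇ ℤ_252


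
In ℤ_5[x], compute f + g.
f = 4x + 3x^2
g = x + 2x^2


Add coefficients mod 5:
x^0: 0 + 0 = 0 (mod 5)
x^1: 4 + 1 = 0 (mod 5)
x^2: 3 + 2 = 0 (mod 5)
Result: 0

f + g = 0


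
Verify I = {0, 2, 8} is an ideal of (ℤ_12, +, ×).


Check ideal conditions for I = {0, 2, 8} in ℤ_12:
(1) I is an additive subgroup? No
(2) For r ∈ ℤ_12 and a ∈ I: r·a ∈ I? No  [counterexample: r=2, a=2, r·a mod 12 = 4 ∉ I]

No, I is not an ideal of ℤ_12


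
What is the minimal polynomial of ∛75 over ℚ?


∛75 satisfies x³ - 75 = 0, irreducible over ℚ (no rational root; 75 is not a perfect cube)

Minimal polynomial: x³ - 75


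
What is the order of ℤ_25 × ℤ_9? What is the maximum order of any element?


|ℤ_25 × ℤ_9| = 25 × 9 = 225
Max element order = lcm(25,9) = 225
Cyclic? Yes (gcd=1)

|ℤ_25×ℤ_9| = 225, max element order = 225


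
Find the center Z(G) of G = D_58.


Z(G) = {g ∈ G | gx = xg for all x ∈ G}
For even n, Z(D_n) = {e, r^(n/2)}: the 180° rotation r^29 commutes with every reflection and rotation

Z(D_58) = {e, r^29}


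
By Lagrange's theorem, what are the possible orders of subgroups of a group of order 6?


Lagrange's theorem: |H| divides |G|
|G| = 6
Divisors of 6: 1, 2, 3, 6

Possible subgroup orders: {1, 2, 3, 6}


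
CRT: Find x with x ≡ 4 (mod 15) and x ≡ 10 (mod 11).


m₁ = 15, m₂ = 11, gcd = 1, so CRT applies. M = m₁·m₂ = 165
Let M₁ = M/m₁ = 11, M₂ = M/m₂ = 15
Find y₁ ≡ M₁⁻¹ (mod m₁): 11⁻¹ ≡ 11 (mod 15)
Find y₂ ≡ M₂⁻¹ (mod m₂): 15⁻¹ ≡ 3 (mod 11)
x = a₁·M₁·y₁ + a₂·M₂·y₂ = 4·11·11 + 10·15·3 = 934
Reduce mod 165: x ≡ 109
Check: 109 mod 15 = 4 ✓, 109 mod 11 = 10 ✓

x ≡ 109 (mod 165)


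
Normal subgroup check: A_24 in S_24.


H = A_24 in S_24
A_24 has index 2 in S_24, and every subgroup of index 2 is normal

Yes, normal subgroup


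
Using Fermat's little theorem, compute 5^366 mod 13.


Fermat's little theorem: if p is prime and gcd(a,p)=1, then a^(p-1) ≡ 1 (mod p)
p = 13 is prime, gcd(5,13) = 1
Reduce exponent: 366 mod 12 = 6
So 5^366 ≡ 5^6 (mod 13)
5^6 mod 13 = 12

5^366 ≡ 12 (mod 13)


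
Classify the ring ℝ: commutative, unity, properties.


ℝ is a field: commutative, has unity, every nonzero element is a unit (hence an integral domain)
Commutative: Yes
Integral domain: Yes
Has unity: Yes

ℝ: Commutative=Yes, Unity=Yes


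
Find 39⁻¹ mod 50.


Use the extended Euclidean algorithm to write 1 = 39·s + 50·t; then s mod 50 is the inverse.
Euclidean algorithm:
  39 = 0·50 + 39
  50 = 1·39 + 11
  39 = 3·11 + 6
  11 = 1·6 + 5
  6 = 1·5 + 1
  5 = 5·1 + 0
gcd(39,50) = 1
Back-substitution gives: 39·(9) + 50·(-7) = 1
So 39⁻¹ ≡ 9 ≡ 9 (mod 50)
Check: 39 × 9 = 351 ≡ 1 (mod 50) ✓

39⁻¹ ≡ 9 (mod 50)


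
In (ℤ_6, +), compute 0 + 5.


Operation: addition mod 6
0 + 5 = (a + b) mod 6 with a = 0, b = 5

0 + 5 = 5


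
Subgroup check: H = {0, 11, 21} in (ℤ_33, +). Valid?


Subgroup test for H = {0, 11, 21} in (ℤ_33, +):
(1) 0 ∈ H? Yes
(2) Closure: for all a,b ∈ H, (a+b) mod 33 ∈ H? No  [counterexample: 11 + 11 = 22 ∉ H]
(3) Inverses: for all a ∈ H, -a mod 33 ∈ H? No

No, H is not a subgroup of ℤ_33


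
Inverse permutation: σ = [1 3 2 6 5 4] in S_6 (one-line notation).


To find σ⁻¹, swap domain and range:
σ(1) = 1 → σ⁻¹(1) = 1
σ(2) = 3 → σ⁻¹(3) = 2
σ(3) = 2 → σ⁻¹(2) = 3
σ(4) = 6 → σ⁻¹(6) = 4
σ(5) = 5 → σ⁻¹(5) = 5
σ(6) = 4 → σ⁻¹(4) = 6

σ⁻¹ = [1 3 2 6 5 4]


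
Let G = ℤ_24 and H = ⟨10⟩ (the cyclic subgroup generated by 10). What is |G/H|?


|⟨10⟩| = n / gcd(10, 24) = 24 / 2 = 12
H is normal (ℤ_24 is abelian).
|G/H| = |G| / |H| = 24 / 12 = 2

|G/H| = 2


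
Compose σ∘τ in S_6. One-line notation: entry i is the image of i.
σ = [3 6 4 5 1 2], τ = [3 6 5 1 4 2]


σ∘τ: apply τ first, then σ
1 →τ 3 →σ 4
2 →τ 6 →σ 2
3 →τ 5 →σ 1
4 →τ 1 →σ 3
5 →τ 4 →σ 5
6 →τ 2 →σ 6

σ∘τ = [4 2 1 3 5 6]


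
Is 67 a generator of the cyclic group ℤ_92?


g generates ℤ_n iff gcd(g, n) = 1
gcd(67, 92) = 1
Since gcd = 1, 67 is a generator.

Yes, 67 generates ℤ_92


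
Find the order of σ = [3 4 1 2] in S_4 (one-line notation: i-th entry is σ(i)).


Cycle decomposition: (1 3) (2 4)
Cycle lengths: 2, 2
Order = lcm(2, 2) = 2

ord(σ) = 2


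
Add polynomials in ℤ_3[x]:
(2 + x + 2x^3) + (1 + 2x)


Add coefficients mod 3:
x^0: 2 + 1 = 0 (mod 3)
x^1: 1 + 2 = 0 (mod 3)
x^2: 0 + 0 = 0 (mod 3)
x^3: 2 + 0 = 2 (mod 3)
Result: 2x^3

f + g = 2x^3


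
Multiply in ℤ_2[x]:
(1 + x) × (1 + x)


Expand and collect like terms; reduce coefficients mod 2:
x^0: 1·1 = 1 ≡ 1 (mod 2)
x^1: 1·1 + 1·1 = 2 ≡ 0 (mod 2)
x^2: 1·1 = 1 ≡ 1 (mod 2)
Result: 1 + x^2

f · g = 1 + x^2


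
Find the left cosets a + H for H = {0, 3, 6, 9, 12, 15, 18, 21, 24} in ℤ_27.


H = {0, 3, 6, 9, 12, 15, 18, 21, 24}, |H| = 9
Number of cosets = |G|/|H| = 27/9 = 3
0 + H = {0, 3, 6, 9, 12, 15, 18, 21, 24}
1 + H = {1, 4, 7, 10, 13, 16, 19, 22, 25}
2 + H = {2, 5, 8, 11, 14, 17, 20, 23, 26}

Cosets: 0+H={0,3,6,9,12,15,18,21,24}; 1+H={1,4,7,10,13,16,19,22,25}; 2+H={2,5,8,11,14,17,20,23,26}


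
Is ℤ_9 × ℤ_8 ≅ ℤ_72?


Comparing ℤ_9 × ℤ_8 and ℤ_72:
gcd(9,8) = 1, so ℤ_9 × ℤ_8 ≅ ℤ_72 (CRT)

Yes, ℤ_9 × ℤ_8 ≅ ℤ_72


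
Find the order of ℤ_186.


ℤ_n has n elements.

|ℤ_186| = 186


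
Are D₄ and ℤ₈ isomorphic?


Comparing D₄ and ℤ₈:
D₄ is non-abelian, ℤ₈ is abelian

No, D₄ ≇ ℤ₈


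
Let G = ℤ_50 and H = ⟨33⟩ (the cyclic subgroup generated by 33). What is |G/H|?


|⟨33⟩| = n / gcd(33, 50) = 50 / 1 = 50
H is normal (ℤ_50 is abelian).
|G/H| = |G| / |H| = 50 / 50 = 1

|G/H| = 1


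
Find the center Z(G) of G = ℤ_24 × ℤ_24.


Z(G) = {g ∈ G | gx = xg for all x ∈ G}
Direct product of abelian groups is abelian, so Z(G) = G

Z(ℤ_24 × ℤ_24) = ℤ_24 × ℤ_24


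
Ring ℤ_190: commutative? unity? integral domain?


ℤ_190 is a commutative ring with unity 1; 190 = 2×95 is composite, so 2·95 ≡ 0 gives zero divisors (not an integral domain)
Commutative: Yes
Integral domain: No
Has unity: Yes

ℤ_190: Commutative=Yes, Unity=Yes


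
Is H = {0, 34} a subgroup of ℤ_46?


Subgroup test for H = {0, 34} in (ℤ_46, +):
(1) 0 ∈ H? Yes
(2) Closure: for all a,b ∈ H, (a+b) mod 46 ∈ H? No  [counterexample: 34 + 34 = 22 ∉ H]
(3) Inverses: for all a ∈ H, -a mod 46 ∈ H? No

No, H is not a subgroup of ℤ_46


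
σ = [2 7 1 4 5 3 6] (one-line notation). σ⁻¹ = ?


To find σ⁻¹, swap domain and range:
σ(1) = 2 → σ⁻¹(2) = 1
σ(2) = 7 → σ⁻¹(7) = 2
σ(3) = 1 → σ⁻¹(1) = 3
σ(4) = 4 → σ⁻¹(4) = 4
σ(5) = 5 → σ⁻¹(5) = 5
σ(6) = 3 → σ⁻¹(3) = 6
σ(7) = 6 → σ⁻¹(6) = 7

σ⁻¹ = [3 1 6 4 5 7 2]


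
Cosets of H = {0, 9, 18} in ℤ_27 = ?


H = {0, 9, 18}, |H| = 3
Number of cosets = |G|/|H| = 27/3 = 9
0 + H = {0, 9, 18}
1 + H = {1, 10, 19}
2 + H = {2, 11, 20}
3 + H = {3, 12, 21}
4 + H = {4, 13, 22}
5 + H = {5, 14, 23}
6 + H = {6, 15, 24}
7 + H = {7, 16, 25}
8 + H = {8, 17, 26}

Cosets: 0+H={0,9,18}; 1+H={1,10,19}; 2+H={2,11,20}; 3+H={3,12,21}; 4+H={4,13,22}; 5+H={5,14,23}; 6+H={6,15,24}; 7+H={7,16,25}; 8+H={8,17,26}


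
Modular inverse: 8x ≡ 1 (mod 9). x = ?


Use the extended Euclidean algorithm to write 1 = 8·s + 9·t; then s mod 9 is the inverse.
Euclidean algorithm:
  8 = 0·9 + 8
  9 = 1·8 + 1
  8 = 8·1 + 0
gcd(8,9) = 1
Back-substitution gives: 8·(-1) + 9·(1) = 1
So 8⁻¹ ≡ -1 ≡ 8 (mod 9)
Check: 8 × 8 = 64 ≡ 1 (mod 9) ✓

8⁻¹ ≡ 8 (mod 9)


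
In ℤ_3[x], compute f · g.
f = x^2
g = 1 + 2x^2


Expand and collect like terms; reduce coefficients mod 3:
x^0: 0·1 = 0 ≡ 0 (mod 3)
x^1: 0·0 + 0·1 = 0 ≡ 0 (mod 3)
x^2: 0·2 + 0·0 + 1·1 = 1 ≡ 1 (mod 3)
x^3: 0·2 + 1·0 = 0 ≡ 0 (mod 3)
x^4: 1·2 = 2 ≡ 2 (mod 3)
Result: x^2 + 2x^4

f · g = x^2 + 2x^4


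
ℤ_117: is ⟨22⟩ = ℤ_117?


g generates ℤ_n iff gcd(g, n) = 1
gcd(22, 117) = 1
Since gcd = 1, 22 is a generator.

Yes, 22 generates ℤ_117


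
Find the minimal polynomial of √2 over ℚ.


√2 satisfies x² - 2 = 0, irreducible over ℚ since 2 is squarefree

Minimal polynomial: x² - 2


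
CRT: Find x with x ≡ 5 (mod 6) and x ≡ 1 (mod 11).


m₁ = 6, m₂ = 11, gcd = 1, so CRT applies. M = m₁·m₂ = 66
Let M₁ = M/m₁ = 11, M₂ = M/m₂ = 6
Find y₁ ≡ M₁⁻¹ (mod m₁): 11⁻¹ ≡ 5 (mod 6)
Find y₂ ≡ M₂⁻¹ (mod m₂): 6⁻¹ ≡ 2 (mod 11)
x = a₁·M₁·y₁ + a₂·M₂·y₂ = 5·11·5 + 1·6·2 = 287
Reduce mod 66: x ≡ 23
Check: 23 mod 6 = 5 ✓, 23 mod 11 = 1 ✓

x ≡ 23 (mod 66)


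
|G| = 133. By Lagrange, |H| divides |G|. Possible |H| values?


Lagrange's theorem: |H| divides |G|
|G| = 133
Divisors of 133: 1, 7, 19, 133

Possible subgroup orders: {1, 7, 19, 133}


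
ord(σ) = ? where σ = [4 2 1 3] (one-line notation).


Cycle decomposition: (1 4 3)
Cycle lengths: 3
Order = lcm(3) = 3

ord(σ) = 3


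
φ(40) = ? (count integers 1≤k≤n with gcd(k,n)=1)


Factor n: 40 = 2^3 × 5
φ(n) = n · ∏(1 - 1/p) over distinct primes p | n
φ(40) = 40 · (1 - 1/2) · (1 - 1/5) = 16

φ(40) = 16


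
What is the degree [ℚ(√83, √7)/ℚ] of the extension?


[ℚ(√83,√7):ℚ] = [ℚ(√83,√7):ℚ(√83)]·[ℚ(√83):ℚ] = 2·2 = 4

[ℚ(√83, √7)/ℚ] = 4


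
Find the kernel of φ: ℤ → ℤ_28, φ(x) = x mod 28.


Kernel = preimage of identity
ker(φ) = {x ∈ ℤ : x ≡ 0 (mod 28)} = 28ℤ = {0, ±28, ±56, ...}

ker(φ) = 28ℤ


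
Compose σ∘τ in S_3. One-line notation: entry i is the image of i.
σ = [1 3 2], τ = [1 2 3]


σ∘τ: apply τ first, then σ
1 →τ 1 →σ 1
2 →τ 2 →σ 3
3 →τ 3 →σ 2

σ∘τ = [1 3 2]


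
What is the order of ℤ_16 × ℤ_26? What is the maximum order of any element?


|ℤ_16 × ℤ_26| = 16 × 26 = 416
Max element order = lcm(16,26) = 208
Cyclic? No (gcd=2)

|ℤ_16×ℤ_26| = 416, max element order = 208


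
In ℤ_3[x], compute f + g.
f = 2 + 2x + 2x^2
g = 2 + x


Add coefficients mod 3:
x^0: 2 + 2 = 1 (mod 3)
x^1: 2 + 1 = 0 (mod 3)
x^2: 2 + 0 = 2 (mod 3)
Result: 1 + 2x^2

f + g = 1 + 2x^2


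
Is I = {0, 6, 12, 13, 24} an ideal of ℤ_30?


Check ideal conditions for I = {0, 6, 12, 13, 24} in ℤ_30:
(1) I is an additive subgroup? No
(2) For r ∈ ℤ_30 and a ∈ I: r·a ∈ I? No  [counterexample: r=2, a=13, r·a mod 30 = 26 ∉ I]

No, I is not an ideal of ℤ_30


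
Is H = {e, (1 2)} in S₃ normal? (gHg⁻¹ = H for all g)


H = {e, (1 2)} in S₃
(1 3)(1 2)(1 3)⁻¹ = (2 3) ∉ {e, (1 2)}, so it is not normal

No, not a normal subgroup


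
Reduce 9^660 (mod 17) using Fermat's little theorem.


Fermat's little theorem: if p is prime and gcd(a,p)=1, then a^(p-1) ≡ 1 (mod p)
p = 17 is prime, gcd(9,17) = 1
Reduce exponent: 660 mod 16 = 4
So 9^660 ≡ 9^4 (mod 17)
9^4 mod 17 = 16

9^660 ≡ 16 (mod 17)


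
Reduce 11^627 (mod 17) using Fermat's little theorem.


Fermat's little theorem: if p is prime and gcd(a,p)=1, then a^(p-1) ≡ 1 (mod p)
p = 17 is prime, gcd(11,17) = 1
Reduce exponent: 627 mod 16 = 3
So 11^627 ≡ 11^3 (mod 17)
11^3 mod 17 = 5

11^627 ≡ 5 (mod 17)


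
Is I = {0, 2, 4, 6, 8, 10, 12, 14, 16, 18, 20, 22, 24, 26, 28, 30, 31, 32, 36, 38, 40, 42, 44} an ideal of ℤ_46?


Check ideal conditions for I = {0, 2, 4, 6, 8, 10, 12, 14, 16, 18, 20, 22, 24, 26, 28, 30, 31, 32, 36, 38, 40, 42, 44} in ℤ_46:
(1) I is an additive subgroup? No
(2) For r ∈ ℤ_46 and a ∈ I: r·a ∈ I? No  [counterexample: r=2, a=40, r·a mod 46 = 34 ∉ I]

No, I is not an ideal of ℤ_46


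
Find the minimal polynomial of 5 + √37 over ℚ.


Let α = 5 + √37. Then α - 5 = √37, so (α - 5)² = 37, giving α² - 10α - 12 = 0. Degree 2 and α ∉ ℚ, so this is the minimal polynomial.

Minimal polynomial: x² - 10x - 12
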